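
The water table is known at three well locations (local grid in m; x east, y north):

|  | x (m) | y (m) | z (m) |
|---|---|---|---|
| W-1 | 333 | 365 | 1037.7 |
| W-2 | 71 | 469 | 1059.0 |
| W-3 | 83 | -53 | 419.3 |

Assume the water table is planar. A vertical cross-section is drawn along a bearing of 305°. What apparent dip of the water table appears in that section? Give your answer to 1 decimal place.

20.5°

Let the plane be z = a·x + b·y + c.
W-2−W-1: −262a + 104b = 21.3;  W-3−W-1: −250a − 418b = −618.4.
Solving gives a = 0.40888, b = 1.23488.
Unit vector along 305° is (sin 305°, cos 305°) = (-0.8192, 0.5736).
Slope in that direction = a·(-0.8192) + b·(0.5736) = 0.37336.
Apparent dip = arctan|0.37336| = 20.5° (true dip is 52.4°, so apparent ≤ true as expected).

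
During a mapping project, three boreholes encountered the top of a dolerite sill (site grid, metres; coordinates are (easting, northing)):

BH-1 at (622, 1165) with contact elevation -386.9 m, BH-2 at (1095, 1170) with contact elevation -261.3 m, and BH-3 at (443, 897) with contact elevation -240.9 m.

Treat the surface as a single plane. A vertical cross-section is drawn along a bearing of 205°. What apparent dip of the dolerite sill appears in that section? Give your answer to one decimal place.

Two edge vectors: BH-1→BH-2 = (473, 5, 125.6), BH-1→BH-3 = (-179, -268, 146).
Normal n = (BH-1→BH-2) × (BH-1→BH-3) = (34390.8, -91540.4, -125869).
So ∂z/∂E = −n_x/n_z = 0.27323 and ∂z/∂N = −n_y/n_z = −0.72727.
Unit vector along 205° is (sin 205°, cos 205°) = (-0.4226, -0.9063).
Slope in that direction = a·(-0.4226) + b·(-0.9063) = 0.54366.
Apparent dip = arctan|0.54366| = 28.5° (true dip is 37.8°, so apparent ≤ true as expected).

28.5°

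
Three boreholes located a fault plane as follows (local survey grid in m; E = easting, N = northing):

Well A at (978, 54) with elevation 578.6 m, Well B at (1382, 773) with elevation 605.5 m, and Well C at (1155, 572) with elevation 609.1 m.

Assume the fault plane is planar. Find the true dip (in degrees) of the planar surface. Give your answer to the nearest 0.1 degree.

Let the plane be z = a·E + b·N + c.
Well B−Well A: 404a + 719b = 26.9;  Well C−Well A: 177a + 518b = 30.5.
Solving gives a = −0.09749, b = 0.09219.
Gradient magnitude |∇z| = √(a² + b²) = √(0.00950 + 0.00850) = 0.13418.
True dip = arctan(0.13418) = 7.6°, dipping toward SE (azimuth ≈ 133°).

7.6°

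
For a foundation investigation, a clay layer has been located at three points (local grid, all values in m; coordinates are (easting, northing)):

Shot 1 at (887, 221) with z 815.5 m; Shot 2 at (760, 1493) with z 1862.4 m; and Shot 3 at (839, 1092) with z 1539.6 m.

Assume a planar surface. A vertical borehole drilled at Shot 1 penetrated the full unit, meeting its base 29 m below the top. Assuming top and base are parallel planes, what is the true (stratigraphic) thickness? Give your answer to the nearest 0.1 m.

22.0 m

Two edge vectors: Shot 1→Shot 2 = (-127, 1272, 1046.9), Shot 1→Shot 3 = (-48, 871, 724.1).
Normal n = (Shot 1→Shot 2) × (Shot 1→Shot 3) = (9205.3, 41709.5, -49561).
So ∂z/∂E = −n_x/n_z = 0.18574 and ∂z/∂N = −n_y/n_z = 0.84158.
|∇z| = √(a²+b²) = 0.86183, so dip δ = arctan(0.86183) = 40.76°.
True thickness = vertical thickness × cos δ = 29 × cos 40.76° = 22.0 m.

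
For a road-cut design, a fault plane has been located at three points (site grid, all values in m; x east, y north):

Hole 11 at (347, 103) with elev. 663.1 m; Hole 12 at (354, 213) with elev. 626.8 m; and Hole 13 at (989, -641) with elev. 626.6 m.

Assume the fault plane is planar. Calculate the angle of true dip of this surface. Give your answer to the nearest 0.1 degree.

Let the plane be z = a·x + b·y + c.
Hole 12−Hole 11: 7a + 110b = −36.3;  Hole 13−Hole 11: 642a − 744b = −36.5.
Solving gives a = −0.40911, b = −0.30397.
Gradient magnitude |∇z| = √(a² + b²) = √(0.16737 + 0.09240) = 0.50967.
True dip = arctan(0.50967) = 27.0°, dipping toward NE (azimuth ≈ 053°).

27.0°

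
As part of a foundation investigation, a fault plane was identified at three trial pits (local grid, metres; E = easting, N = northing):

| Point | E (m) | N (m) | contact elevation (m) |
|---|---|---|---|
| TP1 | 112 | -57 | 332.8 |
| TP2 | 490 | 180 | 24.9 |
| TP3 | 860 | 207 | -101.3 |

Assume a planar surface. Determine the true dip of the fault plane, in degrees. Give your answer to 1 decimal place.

Let the plane be z = a·E + b·N + c.
TP2−TP1: 378a + 237b = −307.9;  TP3−TP1: 748a + 264b = −434.1.
Solving gives a = −0.27872, b = −0.85462.
Gradient magnitude |∇z| = √(a² + b²) = √(0.07768 + 0.73038) = 0.89892.
True dip = arctan(0.89892) = 42.0°, dipping toward NNE (azimuth ≈ 018°).

42.0°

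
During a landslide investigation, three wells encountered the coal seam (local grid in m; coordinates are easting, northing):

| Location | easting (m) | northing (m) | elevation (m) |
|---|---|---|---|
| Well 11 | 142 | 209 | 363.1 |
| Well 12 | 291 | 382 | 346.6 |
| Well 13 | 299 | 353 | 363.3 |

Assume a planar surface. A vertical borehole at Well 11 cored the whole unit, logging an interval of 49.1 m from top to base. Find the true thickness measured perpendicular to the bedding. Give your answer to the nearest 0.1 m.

41.7 m

Two edge vectors: Well 11→Well 12 = (149, 173, -16.5), Well 11→Well 13 = (157, 144, 0.2).
Normal n = (Well 11→Well 12) × (Well 11→Well 13) = (2410.6, -2620.3, -5705).
So ∂z/∂easting = −n_x/n_z = 0.42254 and ∂z/∂northing = −n_y/n_z = −0.45930.
|∇z| = √(a²+b²) = 0.62410, so dip δ = arctan(0.62410) = 31.97°.
True thickness = vertical thickness × cos δ = 49.1 × cos 31.97° = 41.7 m.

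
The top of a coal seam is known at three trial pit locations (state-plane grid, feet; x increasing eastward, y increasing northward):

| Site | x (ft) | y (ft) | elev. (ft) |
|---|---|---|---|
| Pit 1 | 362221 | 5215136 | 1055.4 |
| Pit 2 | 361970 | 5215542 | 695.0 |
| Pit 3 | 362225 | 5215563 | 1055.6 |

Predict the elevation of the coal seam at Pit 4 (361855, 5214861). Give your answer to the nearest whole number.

541 ft

Two edge vectors: Pit 1→Pit 2 = (-251, 406, -360.4), Pit 1→Pit 3 = (4, 427, 0.2).
Normal n = (Pit 1→Pit 2) × (Pit 1→Pit 3) = (153972, -1391.4, -108801).
So ∂z/∂x = −n_x/n_z = 1.41517082 and ∂z/∂y = −n_y/n_z = −0.01278849.
Intercept c from Pit 1: 1055.4 − 512604.59 + 66693.69 = −444855.50.
At (361855, 5214861): z = 512086.6 − 66690.2 − 444855.50 = 541.0 ft.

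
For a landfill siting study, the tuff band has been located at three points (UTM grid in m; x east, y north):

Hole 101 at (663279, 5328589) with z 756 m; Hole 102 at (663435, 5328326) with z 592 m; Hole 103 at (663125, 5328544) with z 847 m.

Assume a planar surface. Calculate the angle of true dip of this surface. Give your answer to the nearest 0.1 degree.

Two edge vectors: Hole 101→Hole 102 = (156, -263, -164), Hole 101→Hole 103 = (-154, -45, 91).
Normal n = (Hole 101→Hole 102) × (Hole 101→Hole 103) = (-31313, 11060, -47522).
So ∂z/∂x = −n_x/n_z = −0.65892 and ∂z/∂y = −n_y/n_z = 0.23273.
Gradient magnitude |∇z| = √(a² + b²) = √(0.43417 + 0.05417) = 0.69881.
True dip = arctan(0.69881) = 34.9°, dipping toward ESE (azimuth ≈ 109°).

34.9°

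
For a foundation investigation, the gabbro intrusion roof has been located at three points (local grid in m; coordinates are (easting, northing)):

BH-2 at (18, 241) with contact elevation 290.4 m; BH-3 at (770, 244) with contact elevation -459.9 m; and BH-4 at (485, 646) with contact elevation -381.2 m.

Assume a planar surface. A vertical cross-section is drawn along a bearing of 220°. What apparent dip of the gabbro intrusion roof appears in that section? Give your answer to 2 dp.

Two edge vectors: BH-2→BH-3 = (752, 3, -750.3), BH-2→BH-4 = (467, 405, -671.6).
Normal n = (BH-2→BH-3) × (BH-2→BH-4) = (301856.7, 154653.1, 303159).
So ∂z/∂E = −n_x/n_z = −0.99570 and ∂z/∂N = −n_y/n_z = −0.51014.
Unit vector along 220° is (sin 220°, cos 220°) = (-0.6428, -0.7660).
Slope in that direction = a·(-0.6428) + b·(-0.7660) = 1.03082.
Apparent dip = arctan|1.03082| = 45.87° (true dip is 48.2°, so apparent ≤ true as expected).

45.87°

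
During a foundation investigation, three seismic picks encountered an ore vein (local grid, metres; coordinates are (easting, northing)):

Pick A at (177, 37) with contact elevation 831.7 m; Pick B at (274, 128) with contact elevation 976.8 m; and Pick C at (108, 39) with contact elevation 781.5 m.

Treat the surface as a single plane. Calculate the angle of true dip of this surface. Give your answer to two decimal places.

47.54°

Let the plane be z = a·E + b·N + c.
Pick B−Pick A: 97a + 91b = 145.1;  Pick C−Pick A: −69a + 2b = −50.2.
Solving gives a = 0.75056, b = 0.79445.
Gradient magnitude |∇z| = √(a² + b²) = √(0.56335 + 0.63116) = 1.09293.
True dip = arctan(1.09293) = 47.54°, dipping toward SW (azimuth ≈ 223°).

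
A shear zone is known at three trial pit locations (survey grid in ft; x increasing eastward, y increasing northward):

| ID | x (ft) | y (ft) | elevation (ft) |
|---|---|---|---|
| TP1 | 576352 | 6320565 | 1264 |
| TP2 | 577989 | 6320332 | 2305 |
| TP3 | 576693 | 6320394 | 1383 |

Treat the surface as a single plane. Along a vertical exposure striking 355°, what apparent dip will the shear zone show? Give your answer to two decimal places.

Let the plane be z = a·x + b·y + c.
TP2−TP1: 1637a − 233b = 1041;  TP3−TP1: 341a − 171b = 119.
Solving gives a = 0.74964, b = 0.79900.
Unit vector along 355° is (sin 355°, cos 355°) = (-0.0872, 0.9962).
Slope in that direction = a·(-0.0872) + b·(0.9962) = 0.73062.
Apparent dip = arctan|0.73062| = 36.15° (true dip is 47.6°, so apparent ≤ true as expected).

36.15°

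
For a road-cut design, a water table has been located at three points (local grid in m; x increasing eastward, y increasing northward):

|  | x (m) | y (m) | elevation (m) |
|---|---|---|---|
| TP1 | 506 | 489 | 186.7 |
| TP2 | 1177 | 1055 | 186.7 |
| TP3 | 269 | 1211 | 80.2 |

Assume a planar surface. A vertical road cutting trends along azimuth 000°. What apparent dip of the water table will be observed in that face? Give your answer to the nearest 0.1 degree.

Let the plane be z = a·x + b·y + c.
TP2−TP1: 671a + 566b = 0;  TP3−TP1: −237a + 722b = −106.5.
Solving gives a = 0.09744, b = −0.11552.
Unit vector along 000° is (sin 0°, cos 0°) = (0.0000, 1.0000).
Slope in that direction = a·(0.0000) + b·(1.0000) = −0.11552.
Apparent dip = arctan|0.11552| = 6.6° (true dip is 8.6°, so apparent ≤ true as expected).

6.6°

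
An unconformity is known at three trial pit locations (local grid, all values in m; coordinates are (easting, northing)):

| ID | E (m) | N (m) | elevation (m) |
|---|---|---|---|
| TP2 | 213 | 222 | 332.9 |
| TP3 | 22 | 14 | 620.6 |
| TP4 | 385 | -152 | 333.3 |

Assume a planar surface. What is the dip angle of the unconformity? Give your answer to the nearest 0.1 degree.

47.8°

Let the plane be z = a·E + b·N + c.
TP3−TP2: −191a − 208b = 287.7;  TP4−TP2: 172a − 374b = 0.4.
Solving gives a = −1.00286, b = −0.46228.
Gradient magnitude |∇z| = √(a² + b²) = √(1.00573 + 0.21370) = 1.10428.
True dip = arctan(1.10428) = 47.8°, dipping toward ENE (azimuth ≈ 065°).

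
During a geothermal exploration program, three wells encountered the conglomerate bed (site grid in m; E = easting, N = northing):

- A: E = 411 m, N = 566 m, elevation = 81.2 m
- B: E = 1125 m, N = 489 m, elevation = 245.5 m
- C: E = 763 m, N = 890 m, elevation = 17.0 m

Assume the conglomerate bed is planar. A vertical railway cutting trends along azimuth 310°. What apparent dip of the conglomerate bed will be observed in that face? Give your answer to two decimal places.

21.85°

Two edge vectors: A→B = (714, -77, 164.3), A→C = (352, 324, -64.2).
Normal n = (A→B) × (A→C) = (-48289.8, 103672.4, 258440).
So ∂z/∂E = −n_x/n_z = 0.18685 and ∂z/∂N = −n_y/n_z = −0.40115.
Unit vector along 310° is (sin 310°, cos 310°) = (-0.7660, 0.6428).
Slope in that direction = a·(-0.7660) + b·(0.6428) = −0.40099.
Apparent dip = arctan|0.40099| = 21.85° (true dip is 23.9°, so apparent ≤ true as expected).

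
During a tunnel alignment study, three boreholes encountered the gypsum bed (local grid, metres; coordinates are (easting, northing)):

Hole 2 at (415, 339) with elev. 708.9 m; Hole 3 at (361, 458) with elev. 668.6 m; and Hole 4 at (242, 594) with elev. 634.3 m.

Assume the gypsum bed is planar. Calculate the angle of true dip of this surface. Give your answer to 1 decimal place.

Two edge vectors: Hole 2→Hole 3 = (-54, 119, -40.3), Hole 2→Hole 4 = (-173, 255, -74.6).
Normal n = (Hole 2→Hole 3) × (Hole 2→Hole 4) = (1399.1, 2943.5, 6817).
So ∂z/∂E = −n_x/n_z = −0.20524 and ∂z/∂N = −n_y/n_z = −0.43179.
Gradient magnitude |∇z| = √(a² + b²) = √(0.04212 + 0.18644) = 0.47808.
True dip = arctan(0.47808) = 25.6°, dipping toward NNE (azimuth ≈ 025°).

25.6°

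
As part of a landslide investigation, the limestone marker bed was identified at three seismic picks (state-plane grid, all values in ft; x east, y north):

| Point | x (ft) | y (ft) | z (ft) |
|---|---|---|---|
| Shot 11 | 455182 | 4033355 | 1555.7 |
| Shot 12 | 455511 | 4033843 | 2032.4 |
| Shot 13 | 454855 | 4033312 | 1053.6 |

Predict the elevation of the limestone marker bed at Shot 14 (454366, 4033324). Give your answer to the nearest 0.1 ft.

Let the plane be z = a·x + b·y + c.
Shot 12−Shot 11: 329a + 488b = 476.7;  Shot 13−Shot 11: −327a − 43b = −502.1.
Solving gives a = 1.543892209, b = −0.064017493.
Then c = 1555.7 − a·455182 − b·4033355 = −442990.97.
At (454366, 4033324): z = 701492.1 − 258203.3 − 442990.97 = 297.9 ft.

297.9 ft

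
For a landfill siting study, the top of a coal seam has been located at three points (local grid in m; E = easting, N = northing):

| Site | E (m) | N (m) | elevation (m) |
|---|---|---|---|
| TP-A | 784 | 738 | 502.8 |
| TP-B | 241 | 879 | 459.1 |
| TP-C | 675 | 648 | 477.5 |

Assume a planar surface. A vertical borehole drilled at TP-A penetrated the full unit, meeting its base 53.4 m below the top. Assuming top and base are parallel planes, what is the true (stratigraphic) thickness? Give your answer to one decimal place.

52.5 m

Let the plane be z = a·E + b·N + c.
TP-B−TP-A: −543a + 141b = −43.7;  TP-C−TP-A: −109a − 90b = −25.3.
Solving gives a = 0.11676, b = 0.13971.
|∇z| = √(a²+b²) = 0.18207, so dip δ = arctan(0.18207) = 10.32°.
True thickness = vertical thickness × cos δ = 53.4 × cos 10.32° = 52.5 m.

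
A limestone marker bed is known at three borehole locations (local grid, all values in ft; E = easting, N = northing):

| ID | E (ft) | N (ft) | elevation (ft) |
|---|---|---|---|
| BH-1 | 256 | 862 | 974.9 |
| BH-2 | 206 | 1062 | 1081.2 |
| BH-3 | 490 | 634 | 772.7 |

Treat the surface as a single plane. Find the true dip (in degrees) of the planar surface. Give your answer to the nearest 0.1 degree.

31.8°

Let the plane be z = a·E + b·N + c.
BH-2−BH-1: −50a + 200b = 106.3;  BH-3−BH-1: 234a − 228b = −202.2.
Solving gives a = −0.45773, b = 0.41707.
Gradient magnitude |∇z| = √(a² + b²) = √(0.20952 + 0.17395) = 0.61924.
True dip = arctan(0.61924) = 31.8°, dipping toward SE (azimuth ≈ 132°).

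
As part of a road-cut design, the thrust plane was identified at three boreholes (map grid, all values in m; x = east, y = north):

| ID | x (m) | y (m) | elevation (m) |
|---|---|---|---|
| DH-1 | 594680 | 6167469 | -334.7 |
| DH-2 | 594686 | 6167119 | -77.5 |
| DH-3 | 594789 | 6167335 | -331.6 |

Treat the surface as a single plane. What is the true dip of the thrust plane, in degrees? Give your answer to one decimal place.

49.4°

Let the plane be z = a·x + b·y + c.
DH-2−DH-1: 6a − 350b = 257.2;  DH-3−DH-1: 109a − 134b = 3.1.
Solving gives a = −0.89380, b = −0.75018.
Gradient magnitude |∇z| = √(a² + b²) = √(0.79888 + 0.56277) = 1.16690.
True dip = arctan(1.16690) = 49.4°, dipping toward NE (azimuth ≈ 050°).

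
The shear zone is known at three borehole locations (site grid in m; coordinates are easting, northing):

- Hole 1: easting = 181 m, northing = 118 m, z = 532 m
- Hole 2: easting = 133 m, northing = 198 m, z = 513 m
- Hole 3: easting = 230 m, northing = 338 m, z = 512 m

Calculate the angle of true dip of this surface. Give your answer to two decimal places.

Two edge vectors: Hole 1→Hole 2 = (-48, 80, -19), Hole 1→Hole 3 = (49, 220, -20).
Normal n = (Hole 1→Hole 2) × (Hole 1→Hole 3) = (2580, -1891, -14480).
So ∂z/∂easting = −n_x/n_z = 0.17818 and ∂z/∂northing = −n_y/n_z = −0.13059.
Gradient magnitude |∇z| = √(a² + b²) = √(0.03175 + 0.01705) = 0.22091.
True dip = arctan(0.22091) = 12.46°, dipping toward NW (azimuth ≈ 306°).

12.46°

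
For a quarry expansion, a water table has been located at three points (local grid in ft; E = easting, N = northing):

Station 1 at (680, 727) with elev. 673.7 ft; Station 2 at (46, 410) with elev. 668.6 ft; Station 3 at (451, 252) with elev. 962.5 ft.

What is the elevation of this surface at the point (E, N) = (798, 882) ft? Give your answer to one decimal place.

Let the plane be z = a·E + b·N + c.
Station 2−Station 1: −634a − 317b = −5.1;  Station 3−Station 1: −229a − 475b = 288.8.
Solving gives a = 0.41115, b = −0.80622.
Then c = 673.7 − a·680 − b·727 = 980.24.
At (798, 882): z = 328.1 − 711.1 + 980.24 = 597.3 ft.

597.3 ft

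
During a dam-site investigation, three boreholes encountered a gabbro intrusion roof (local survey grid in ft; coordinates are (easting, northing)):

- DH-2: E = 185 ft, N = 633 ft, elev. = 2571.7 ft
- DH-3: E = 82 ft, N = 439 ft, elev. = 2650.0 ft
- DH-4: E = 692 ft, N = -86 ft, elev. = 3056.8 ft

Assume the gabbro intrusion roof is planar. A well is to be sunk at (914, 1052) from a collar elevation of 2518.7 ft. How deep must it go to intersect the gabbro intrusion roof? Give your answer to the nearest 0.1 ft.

5.0 ft

Let the plane be z = a·E + b·N + c.
DH-3−DH-2: −103a − 194b = 78.3;  DH-4−DH-2: 507a − 719b = 485.1.
Solving gives a = 0.219306, b = −0.520044.
Then c = 2571.7 − a·185 − b·633 = 2860.32.
At (914, 1052): z_contact = 200.45 − 547.09 + 2860.32 = 2513.68 ft.
Depth below ground = 2518.7 − 2513.68 = 5.0 ft.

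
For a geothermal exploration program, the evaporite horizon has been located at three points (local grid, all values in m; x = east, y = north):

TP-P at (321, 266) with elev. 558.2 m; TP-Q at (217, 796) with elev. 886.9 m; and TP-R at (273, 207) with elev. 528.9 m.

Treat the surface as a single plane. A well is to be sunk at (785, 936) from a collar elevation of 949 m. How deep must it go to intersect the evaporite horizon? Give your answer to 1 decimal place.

Let the plane be z = a·x + b·y + c.
TP-Q−TP-P: −104a + 530b = 328.7;  TP-R−TP-P: −48a − 59b = −29.3.
Solving gives a = −0.12238, b = 0.59617.
Then c = 558.2 − a·321 − b·266 = 438.90.
At (785, 936): z_contact = −96.07 + 558.02 + 438.90 = 900.85 m.
Depth below ground = 949 − 900.85 = 48.1 m.

48.1 m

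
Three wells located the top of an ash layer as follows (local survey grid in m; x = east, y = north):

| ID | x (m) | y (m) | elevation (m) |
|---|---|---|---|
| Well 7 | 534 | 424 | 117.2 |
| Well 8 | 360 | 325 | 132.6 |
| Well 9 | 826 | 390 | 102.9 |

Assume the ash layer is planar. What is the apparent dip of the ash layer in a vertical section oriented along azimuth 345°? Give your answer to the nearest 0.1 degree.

2.4°

Two edge vectors: Well 7→Well 8 = (-174, -99, 15.4), Well 7→Well 9 = (292, -34, -14.3).
Normal n = (Well 7→Well 8) × (Well 7→Well 9) = (1939.3, 2008.6, 34824).
So ∂z/∂x = −n_x/n_z = −0.05569 and ∂z/∂y = −n_y/n_z = −0.05768.
Unit vector along 345° is (sin 345°, cos 345°) = (-0.2588, 0.9659).
Slope in that direction = a·(-0.2588) + b·(0.9659) = −0.04130.
Apparent dip = arctan|0.04130| = 2.4° (true dip is 4.6°, so apparent ≤ true as expected).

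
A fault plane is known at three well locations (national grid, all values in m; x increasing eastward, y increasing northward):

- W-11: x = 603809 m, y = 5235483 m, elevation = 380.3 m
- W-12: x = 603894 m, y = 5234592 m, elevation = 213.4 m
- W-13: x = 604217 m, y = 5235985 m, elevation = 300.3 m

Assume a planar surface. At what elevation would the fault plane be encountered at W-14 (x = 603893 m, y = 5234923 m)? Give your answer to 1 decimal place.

263.7 m

Let the plane be z = a·x + b·y + c.
W-12−W-11: 85a − 891b = −166.9;  W-13−W-11: 408a + 502b = −80.
Solving gives a = −0.381744371, b = 0.150899807.
Then c = 380.3 − a·603809 − b·5235483 = −559152.39.
At (603893, 5234923): z = −230532.8 + 789948.9 − 559152.39 = 263.7 m.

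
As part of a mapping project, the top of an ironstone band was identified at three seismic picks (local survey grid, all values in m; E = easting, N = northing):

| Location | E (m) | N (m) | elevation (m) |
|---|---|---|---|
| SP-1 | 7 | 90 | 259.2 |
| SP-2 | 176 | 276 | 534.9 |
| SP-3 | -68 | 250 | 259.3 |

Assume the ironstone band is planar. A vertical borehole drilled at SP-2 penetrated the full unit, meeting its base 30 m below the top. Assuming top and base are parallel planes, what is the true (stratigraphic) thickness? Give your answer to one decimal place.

19.3 m

Let the plane be z = a·E + b·N + c.
SP-2−SP-1: 169a + 186b = 275.7;  SP-3−SP-1: −75a + 160b = 0.1.
Solving gives a = 1.07571, b = 0.50486.
|∇z| = √(a²+b²) = 1.18829, so dip δ = arctan(1.18829) = 49.92°.
True thickness = vertical thickness × cos δ = 30 × cos 49.92° = 19.3 m.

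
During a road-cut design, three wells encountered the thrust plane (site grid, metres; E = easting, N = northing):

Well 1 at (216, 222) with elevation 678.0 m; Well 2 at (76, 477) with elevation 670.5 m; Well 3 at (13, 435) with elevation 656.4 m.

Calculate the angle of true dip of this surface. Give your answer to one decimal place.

Two edge vectors: Well 1→Well 2 = (-140, 255, -7.5), Well 1→Well 3 = (-203, 213, -21.6).
Normal n = (Well 1→Well 2) × (Well 1→Well 3) = (-3910.5, -1501.5, 21945).
So ∂z/∂E = −n_x/n_z = 0.17820 and ∂z/∂N = −n_y/n_z = 0.06842.
Gradient magnitude |∇z| = √(a² + b²) = √(0.03175 + 0.00468) = 0.19088.
True dip = arctan(0.19088) = 10.8°, dipping toward WSW (azimuth ≈ 249°).

10.8°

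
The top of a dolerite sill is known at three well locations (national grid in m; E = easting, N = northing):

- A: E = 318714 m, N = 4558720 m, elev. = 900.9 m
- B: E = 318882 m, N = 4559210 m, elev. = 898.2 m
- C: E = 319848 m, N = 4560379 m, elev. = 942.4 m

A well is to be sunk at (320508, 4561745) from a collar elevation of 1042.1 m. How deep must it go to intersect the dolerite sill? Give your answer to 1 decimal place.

Two edge vectors: A→B = (168, 490, -2.7), A→C = (1134, 1659, 41.5).
Normal n = (A→B) × (A→C) = (24814.3, -10033.8, -276948).
So ∂z/∂E = −n_x/n_z = 0.089599131 and ∂z/∂N = −n_y/n_z = −0.036229906.
Intercept c from A: 900.9 − 28556.50 + 165162.00 = 137506.40.
At (320508, 4561745): z_contact = 28717.24 − 165271.59 + 137506.40 = 952.05 m.
Depth below ground = 1042.1 − 952.05 = 90.1 m.

90.1 m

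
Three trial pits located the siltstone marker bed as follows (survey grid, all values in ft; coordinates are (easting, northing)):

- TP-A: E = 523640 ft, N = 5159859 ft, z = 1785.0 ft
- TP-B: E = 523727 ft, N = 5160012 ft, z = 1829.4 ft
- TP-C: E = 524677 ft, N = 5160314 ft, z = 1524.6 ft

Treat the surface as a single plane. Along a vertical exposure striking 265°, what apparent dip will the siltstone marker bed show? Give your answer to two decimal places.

24.32°

Two edge vectors: TP-A→TP-B = (87, 153, 44.4), TP-A→TP-C = (1037, 455, -260.4).
Normal n = (TP-A→TP-B) × (TP-A→TP-C) = (-60043.2, 68697.6, -119076).
So ∂z/∂E = −n_x/n_z = −0.50424 and ∂z/∂N = −n_y/n_z = 0.57692.
Unit vector along 265° is (sin 265°, cos 265°) = (-0.9962, -0.0872).
Slope in that direction = a·(-0.9962) + b·(-0.0872) = 0.45204.
Apparent dip = arctan|0.45204| = 24.32° (true dip is 37.5°, so apparent ≤ true as expected).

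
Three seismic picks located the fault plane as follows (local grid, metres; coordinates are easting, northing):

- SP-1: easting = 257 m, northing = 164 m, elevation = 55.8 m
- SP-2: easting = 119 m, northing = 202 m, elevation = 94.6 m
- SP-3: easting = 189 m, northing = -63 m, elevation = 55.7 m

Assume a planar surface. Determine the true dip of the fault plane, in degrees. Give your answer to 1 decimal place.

Let the plane be z = a·easting + b·northing + c.
SP-2−SP-1: −138a + 38b = 38.8;  SP-3−SP-1: −68a − 227b = −0.1.
Solving gives a = −0.25962, b = 0.07821.
Gradient magnitude |∇z| = √(a² + b²) = √(0.06740 + 0.00612) = 0.27115.
True dip = arctan(0.27115) = 15.2°, dipping toward ESE (azimuth ≈ 107°).

15.2°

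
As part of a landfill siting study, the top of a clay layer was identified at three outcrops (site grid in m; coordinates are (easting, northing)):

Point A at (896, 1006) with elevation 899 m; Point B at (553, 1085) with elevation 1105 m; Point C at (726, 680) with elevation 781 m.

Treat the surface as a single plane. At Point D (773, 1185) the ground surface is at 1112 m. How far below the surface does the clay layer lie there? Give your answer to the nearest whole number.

Two edge vectors: Point A→Point B = (-343, 79, 206), Point A→Point C = (-170, -326, -118).
Normal n = (Point A→Point B) × (Point A→Point C) = (57834, -75494, 125248).
So ∂z/∂E = −n_x/n_z = −0.46176 and ∂z/∂N = −n_y/n_z = 0.60276.
Intercept c from Point A: 899 + 413.73 − 606.37 = 706.36.
At (773, 1185): z_contact = −356.9 + 714.3 + 706.36 = 1063.7 m.
Depth below ground = 1112 − 1063.7 = 48 m.

48 m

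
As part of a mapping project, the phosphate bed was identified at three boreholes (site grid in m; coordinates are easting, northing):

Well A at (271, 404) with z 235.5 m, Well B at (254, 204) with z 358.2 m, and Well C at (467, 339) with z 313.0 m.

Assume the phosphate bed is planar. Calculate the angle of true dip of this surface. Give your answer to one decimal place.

Let the plane be z = a·easting + b·northing + c.
Well B−Well A: −17a − 200b = 122.7;  Well C−Well A: 196a − 65b = 77.5.
Solving gives a = 0.18669, b = −0.62937.
Gradient magnitude |∇z| = √(a² + b²) = √(0.03485 + 0.39610) = 0.65647.
True dip = arctan(0.65647) = 33.3°, dipping toward NNW (azimuth ≈ 343°).

33.3°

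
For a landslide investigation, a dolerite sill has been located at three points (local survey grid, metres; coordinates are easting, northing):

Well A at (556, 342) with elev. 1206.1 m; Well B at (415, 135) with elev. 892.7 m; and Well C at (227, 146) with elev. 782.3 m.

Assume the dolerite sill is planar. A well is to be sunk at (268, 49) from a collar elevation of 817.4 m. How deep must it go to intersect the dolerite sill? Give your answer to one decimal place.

112.4 m

Let the plane be z = a·easting + b·northing + c.
Well B−Well A: −141a − 207b = −313.4;  Well C−Well A: −329a − 196b = −423.8.
Solving gives a = 0.64992, b = 1.07131.
Then c = 1206.1 − a·556 − b·342 = 478.36.
At (268, 49): z_contact = 174.18 + 52.49 + 478.36 = 705.03 m.
Depth below ground = 817.4 − 705.03 = 112.4 m.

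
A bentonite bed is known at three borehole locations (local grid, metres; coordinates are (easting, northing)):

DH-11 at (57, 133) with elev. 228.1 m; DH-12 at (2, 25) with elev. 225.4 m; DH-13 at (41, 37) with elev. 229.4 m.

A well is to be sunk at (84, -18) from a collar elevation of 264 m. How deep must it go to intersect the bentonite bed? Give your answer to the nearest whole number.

Two edge vectors: DH-11→DH-12 = (-55, -108, -2.7), DH-11→DH-13 = (-16, -96, 1.3).
Normal n = (DH-11→DH-12) × (DH-11→DH-13) = (-399.6, 114.7, 3552).
So ∂z/∂E = −n_x/n_z = 0.11250 and ∂z/∂N = −n_y/n_z = −0.03229.
Intercept c from DH-11: 228.1 − 6.41 + 4.29 = 225.98.
At (84, -18): z_contact = 9.5 + 0.6 + 225.98 = 236.0 m.
Depth below ground = 264 − 236.0 = 28 m.

28 m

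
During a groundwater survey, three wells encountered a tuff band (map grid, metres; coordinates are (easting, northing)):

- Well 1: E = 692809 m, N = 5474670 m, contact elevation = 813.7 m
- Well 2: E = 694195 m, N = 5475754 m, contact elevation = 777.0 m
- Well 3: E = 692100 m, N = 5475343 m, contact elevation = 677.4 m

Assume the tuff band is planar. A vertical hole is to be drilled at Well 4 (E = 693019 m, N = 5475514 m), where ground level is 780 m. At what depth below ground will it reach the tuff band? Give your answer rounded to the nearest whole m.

Let the plane be z = a·E + b·N + c.
Well 2−Well 1: 1386a + 1084b = −36.7;  Well 3−Well 1: −709a + 673b = −136.3.
Solving gives a = 0.07232566, b = −0.12633151.
Then c = 813.7 − a·692809 − b·5474670 = 642329.18.
At (693019, 5475514): z_contact = 50123.1 − 691730.0 + 642329.18 = 722.3 m.
Depth below ground = 780 − 722.3 = 58 m.

58 m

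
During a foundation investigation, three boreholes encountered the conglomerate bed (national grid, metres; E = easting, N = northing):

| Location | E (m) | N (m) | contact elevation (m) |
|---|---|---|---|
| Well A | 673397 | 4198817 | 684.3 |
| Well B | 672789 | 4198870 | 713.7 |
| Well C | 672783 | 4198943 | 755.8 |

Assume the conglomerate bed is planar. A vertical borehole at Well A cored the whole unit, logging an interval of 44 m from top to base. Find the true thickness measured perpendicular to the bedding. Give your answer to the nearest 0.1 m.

38.1 m

Two edge vectors: Well A→Well B = (-608, 53, 29.4), Well A→Well C = (-614, 126, 71.5).
Normal n = (Well A→Well B) × (Well A→Well C) = (85.1, 25420.4, -44066).
So ∂z/∂E = −n_x/n_z = 0.00193 and ∂z/∂N = −n_y/n_z = 0.57687.
|∇z| = √(a²+b²) = 0.57687, so dip δ = arctan(0.57687) = 29.98°.
True thickness = vertical thickness × cos δ = 44 × cos 29.98° = 38.1 m.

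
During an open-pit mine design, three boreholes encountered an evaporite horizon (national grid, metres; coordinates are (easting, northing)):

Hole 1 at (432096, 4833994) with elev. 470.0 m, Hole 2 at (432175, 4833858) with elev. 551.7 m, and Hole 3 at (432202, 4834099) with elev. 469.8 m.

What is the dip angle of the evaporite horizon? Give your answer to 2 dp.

28.21°

Let the plane be z = a·E + b·N + c.
Hole 2−Hole 1: 79a − 136b = 81.7;  Hole 3−Hole 1: 106a + 105b = −0.2.
Solving gives a = 0.37653, b = −0.38202.
Gradient magnitude |∇z| = √(a² + b²) = √(0.14177 + 0.14594) = 0.53639.
True dip = arctan(0.53639) = 28.21°, dipping toward NW (azimuth ≈ 315°).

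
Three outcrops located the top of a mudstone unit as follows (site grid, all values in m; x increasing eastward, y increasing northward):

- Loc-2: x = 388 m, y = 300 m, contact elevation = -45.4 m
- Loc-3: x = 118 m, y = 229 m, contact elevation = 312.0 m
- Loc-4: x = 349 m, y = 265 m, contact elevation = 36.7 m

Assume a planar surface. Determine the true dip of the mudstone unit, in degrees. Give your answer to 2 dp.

57.77°

Two edge vectors: Loc-2→Loc-3 = (-270, -71, 357.4), Loc-2→Loc-4 = (-39, -35, 82.1).
Normal n = (Loc-2→Loc-3) × (Loc-2→Loc-4) = (6679.9, 8228.4, 6681).
So ∂z/∂x = −n_x/n_z = −0.99984 and ∂z/∂y = −n_y/n_z = −1.23161.
Gradient magnitude |∇z| = √(a² + b²) = √(0.99967 + 1.51687) = 1.58636.
True dip = arctan(1.58636) = 57.77°, dipping toward NE (azimuth ≈ 039°).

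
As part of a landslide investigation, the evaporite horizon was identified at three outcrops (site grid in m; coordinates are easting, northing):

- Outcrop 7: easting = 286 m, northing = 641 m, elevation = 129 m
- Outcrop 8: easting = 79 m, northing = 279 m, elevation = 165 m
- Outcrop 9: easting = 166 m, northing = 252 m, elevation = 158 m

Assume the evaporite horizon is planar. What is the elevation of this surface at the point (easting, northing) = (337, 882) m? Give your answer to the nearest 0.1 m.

Two edge vectors: Outcrop 7→Outcrop 8 = (-207, -362, 36), Outcrop 7→Outcrop 9 = (-120, -389, 29).
Normal n = (Outcrop 7→Outcrop 8) × (Outcrop 7→Outcrop 9) = (3506, 1683, 37083).
So ∂z/∂easting = −n_x/n_z = −0.09454 and ∂z/∂northing = −n_y/n_z = −0.04538.
Intercept c from Outcrop 7: 129 + 27.04 + 29.09 = 185.13.
At (337, 882): z = −31.9 − 40.0 + 185.13 = 113.2 m.

113.2 m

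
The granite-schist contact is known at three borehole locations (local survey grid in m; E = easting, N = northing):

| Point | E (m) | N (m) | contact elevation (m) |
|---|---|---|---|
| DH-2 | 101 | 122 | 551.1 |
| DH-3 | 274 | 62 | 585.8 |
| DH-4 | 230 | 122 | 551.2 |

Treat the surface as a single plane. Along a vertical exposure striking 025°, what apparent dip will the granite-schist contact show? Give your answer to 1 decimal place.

Let the plane be z = a·E + b·N + c.
DH-3−DH-2: 173a − 60b = 34.7;  DH-4−DH-2: 129a + 0b = 0.1.
Solving gives a = 0.00078, b = −0.57610.
Unit vector along 025° is (sin 25°, cos 25°) = (0.4226, 0.9063).
Slope in that direction = a·(0.4226) + b·(0.9063) = −0.52179.
Apparent dip = arctan|0.52179| = 27.6° (true dip is 29.9°, so apparent ≤ true as expected).

27.6°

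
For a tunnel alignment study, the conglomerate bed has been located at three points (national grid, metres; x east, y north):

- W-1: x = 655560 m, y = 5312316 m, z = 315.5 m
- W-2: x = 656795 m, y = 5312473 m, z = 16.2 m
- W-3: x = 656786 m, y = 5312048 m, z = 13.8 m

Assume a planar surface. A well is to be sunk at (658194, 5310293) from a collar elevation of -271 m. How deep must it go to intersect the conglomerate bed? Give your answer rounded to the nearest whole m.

77 m

Two edge vectors: W-1→W-2 = (1235, 157, -299.3), W-1→W-3 = (1226, -268, -301.7).
Normal n = (W-1→W-2) × (W-1→W-3) = (-127579.3, 5657.7, -523462).
So ∂z/∂x = −n_x/n_z = −0.24372218 and ∂z/∂y = −n_y/n_z = 0.01080823.
Intercept c from W-1: 315.5 + 159774.51 − 57416.76 = 102673.26.
At (658194, 5310293): z_contact = −160416.5 + 57394.9 + 102673.26 = -348.3 m.
Depth below ground = -271 − (-348.3) = 77 m.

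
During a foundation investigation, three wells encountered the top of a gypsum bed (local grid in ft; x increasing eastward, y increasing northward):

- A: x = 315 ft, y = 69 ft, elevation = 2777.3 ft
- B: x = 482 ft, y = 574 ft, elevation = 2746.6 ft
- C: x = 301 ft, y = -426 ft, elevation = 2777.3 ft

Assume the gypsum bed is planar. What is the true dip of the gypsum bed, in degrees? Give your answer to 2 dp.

11.37°

Let the plane be z = a·x + b·y + c.
B−A: 167a + 505b = −30.7;  C−A: −14a − 495b = 0.
Solving gives a = −0.20103, b = 0.00569.
Gradient magnitude |∇z| = √(a² + b²) = √(0.04041 + 0.00003) = 0.20111.
True dip = arctan(0.20111) = 11.37°, dipping toward E (azimuth ≈ 092°).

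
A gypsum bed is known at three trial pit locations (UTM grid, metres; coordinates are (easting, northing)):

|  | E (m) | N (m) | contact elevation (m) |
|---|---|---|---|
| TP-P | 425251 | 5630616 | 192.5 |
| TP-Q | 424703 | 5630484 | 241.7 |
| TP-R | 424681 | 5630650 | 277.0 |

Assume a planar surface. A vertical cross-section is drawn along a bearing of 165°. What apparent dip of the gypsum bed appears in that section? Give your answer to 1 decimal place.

12.6°

Let the plane be z = a·E + b·N + c.
TP-Q−TP-P: −548a − 132b = 49.2;  TP-R−TP-P: −570a + 34b = 84.5.
Solving gives a = −0.13664, b = 0.19454.
Unit vector along 165° is (sin 165°, cos 165°) = (0.2588, -0.9659).
Slope in that direction = a·(0.2588) + b·(-0.9659) = −0.22328.
Apparent dip = arctan|0.22328| = 12.6° (true dip is 13.4°, so apparent ≤ true as expected).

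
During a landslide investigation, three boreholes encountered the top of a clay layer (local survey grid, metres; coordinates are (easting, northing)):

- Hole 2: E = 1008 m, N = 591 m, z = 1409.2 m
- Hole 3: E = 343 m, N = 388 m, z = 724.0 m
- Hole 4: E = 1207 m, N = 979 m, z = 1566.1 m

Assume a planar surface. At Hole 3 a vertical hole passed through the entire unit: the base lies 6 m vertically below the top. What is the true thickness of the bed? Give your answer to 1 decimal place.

4.1 m

Let the plane be z = a·E + b·N + c.
Hole 3−Hole 2: −665a − 203b = −685.2;  Hole 4−Hole 2: 199a + 388b = 156.9.
Solving gives a = 1.07529, b = −0.14712.
|∇z| = √(a²+b²) = 1.08530, so dip δ = arctan(1.08530) = 47.34°.
True thickness = vertical thickness × cos δ = 6 × cos 47.34° = 4.1 m.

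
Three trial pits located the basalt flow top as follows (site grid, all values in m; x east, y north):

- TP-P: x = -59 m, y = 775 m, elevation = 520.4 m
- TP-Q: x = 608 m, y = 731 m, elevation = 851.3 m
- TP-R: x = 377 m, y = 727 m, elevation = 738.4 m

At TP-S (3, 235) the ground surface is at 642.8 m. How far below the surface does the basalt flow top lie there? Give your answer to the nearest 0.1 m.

44.3 m

Let the plane be z = a·x + b·y + c.
TP-Q−TP-P: 667a − 44b = 330.9;  TP-R−TP-P: 436a − 48b = 218.
Solving gives a = 0.49027, b = −0.08834.
Then c = 520.4 − a·-59 − b·775 = 617.79.
At (3, 235): z_contact = 1.47 − 20.76 + 617.79 = 598.50 m.
Depth below ground = 642.8 − 598.50 = 44.3 m.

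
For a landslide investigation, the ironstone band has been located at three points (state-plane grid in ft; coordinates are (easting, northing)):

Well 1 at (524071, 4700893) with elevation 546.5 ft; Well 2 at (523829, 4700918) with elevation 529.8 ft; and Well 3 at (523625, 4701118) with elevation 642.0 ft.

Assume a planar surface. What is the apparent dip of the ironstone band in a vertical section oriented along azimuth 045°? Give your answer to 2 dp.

30.94°

Two edge vectors: Well 1→Well 2 = (-242, 25, -16.7), Well 1→Well 3 = (-446, 225, 95.5).
Normal n = (Well 1→Well 2) × (Well 1→Well 3) = (6145, 30559.2, -43300).
So ∂z/∂E = −n_x/n_z = 0.14192 and ∂z/∂N = −n_y/n_z = 0.70576.
Unit vector along 045° is (sin 45°, cos 45°) = (0.7071, 0.7071).
Slope in that direction = a·(0.7071) + b·(0.7071) = 0.59939.
Apparent dip = arctan|0.59939| = 30.94° (true dip is 35.7°, so apparent ≤ true as expected).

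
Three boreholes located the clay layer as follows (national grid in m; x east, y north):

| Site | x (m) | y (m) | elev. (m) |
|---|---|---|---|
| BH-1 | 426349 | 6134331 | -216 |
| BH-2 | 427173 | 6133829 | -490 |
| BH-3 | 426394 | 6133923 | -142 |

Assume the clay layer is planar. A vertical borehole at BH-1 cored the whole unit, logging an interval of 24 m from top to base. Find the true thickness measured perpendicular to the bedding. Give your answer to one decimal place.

21.2 m

Let the plane be z = a·x + b·y + c.
BH-2−BH-1: 824a − 502b = −274;  BH-3−BH-1: 45a − 408b = 74.
Solving gives a = −0.47493, b = −0.23375.
|∇z| = √(a²+b²) = 0.52934, so dip δ = arctan(0.52934) = 27.89°.
True thickness = vertical thickness × cos δ = 24 × cos 27.89° = 21.2 m.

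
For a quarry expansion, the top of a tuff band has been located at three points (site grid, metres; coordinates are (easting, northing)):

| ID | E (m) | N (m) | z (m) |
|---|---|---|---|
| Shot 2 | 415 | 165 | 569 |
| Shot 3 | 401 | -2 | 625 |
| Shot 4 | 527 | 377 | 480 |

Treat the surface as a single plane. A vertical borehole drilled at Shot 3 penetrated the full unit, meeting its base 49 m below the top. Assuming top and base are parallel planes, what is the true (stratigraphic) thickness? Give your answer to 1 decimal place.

Let the plane be z = a·E + b·N + c.
Shot 3−Shot 2: −14a − 167b = 56;  Shot 4−Shot 2: 112a + 212b = −89.
Solving gives a = −0.19007, b = −0.31940.
|∇z| = √(a²+b²) = 0.37167, so dip δ = arctan(0.37167) = 20.39°.
True thickness = vertical thickness × cos δ = 49 × cos 20.39° = 45.9 m.

45.9 m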